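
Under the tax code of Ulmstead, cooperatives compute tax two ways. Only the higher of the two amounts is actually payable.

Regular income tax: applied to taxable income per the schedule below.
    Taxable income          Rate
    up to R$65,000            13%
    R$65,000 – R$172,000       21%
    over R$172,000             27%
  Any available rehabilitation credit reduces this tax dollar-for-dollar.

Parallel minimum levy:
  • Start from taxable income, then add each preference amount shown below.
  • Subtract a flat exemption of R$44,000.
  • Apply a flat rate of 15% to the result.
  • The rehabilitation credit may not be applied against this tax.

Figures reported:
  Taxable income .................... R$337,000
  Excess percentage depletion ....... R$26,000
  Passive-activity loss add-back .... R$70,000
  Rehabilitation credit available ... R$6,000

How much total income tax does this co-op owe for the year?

Parallel minimum levy:
  Adjusted income: R$337,000 + R$26,000 + R$70,000 = R$433,000
  Less exemption R$44,000 → base R$389,000
  R$389,000 × 15% = R$58,350

Regular income tax:
  R$65,000 × 13% = R$8,450
  R$107,000 × 21% = R$22,470
  R$165,000 × 27% = R$44,550
  → R$75,470
  Less rehabilitation credit R$6,000 → R$69,470

R$69,470 > R$58,350, so the regular income tax governs.

R$69,470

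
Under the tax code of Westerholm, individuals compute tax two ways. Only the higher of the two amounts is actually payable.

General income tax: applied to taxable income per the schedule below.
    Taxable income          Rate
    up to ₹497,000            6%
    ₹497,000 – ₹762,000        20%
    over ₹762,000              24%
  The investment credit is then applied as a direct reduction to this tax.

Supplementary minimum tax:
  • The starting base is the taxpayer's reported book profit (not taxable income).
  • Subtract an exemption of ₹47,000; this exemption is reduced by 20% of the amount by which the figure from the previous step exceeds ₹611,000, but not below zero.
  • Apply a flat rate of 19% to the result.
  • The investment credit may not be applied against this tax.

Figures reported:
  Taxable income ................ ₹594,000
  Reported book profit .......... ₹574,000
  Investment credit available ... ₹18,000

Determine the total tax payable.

₹100,130

Supplementary minimum tax:
  Base (reported book profit): ₹574,000
  Exemption: ₹574,000 ≤ ₹611,000, so full ₹47,000 applies
  Base: ₹574,000 − ₹47,000 = ₹527,000
  ₹527,000 × 19% = ₹100,130

General income tax:
  ₹497,000 × 6% = ₹29,820
  ₹97,000 × 20% = ₹19,400
  → ₹49,220
  Less investment credit ₹18,000 → ₹31,220

₹100,130 > ₹31,220, so the supplementary minimum tax is the binding amount.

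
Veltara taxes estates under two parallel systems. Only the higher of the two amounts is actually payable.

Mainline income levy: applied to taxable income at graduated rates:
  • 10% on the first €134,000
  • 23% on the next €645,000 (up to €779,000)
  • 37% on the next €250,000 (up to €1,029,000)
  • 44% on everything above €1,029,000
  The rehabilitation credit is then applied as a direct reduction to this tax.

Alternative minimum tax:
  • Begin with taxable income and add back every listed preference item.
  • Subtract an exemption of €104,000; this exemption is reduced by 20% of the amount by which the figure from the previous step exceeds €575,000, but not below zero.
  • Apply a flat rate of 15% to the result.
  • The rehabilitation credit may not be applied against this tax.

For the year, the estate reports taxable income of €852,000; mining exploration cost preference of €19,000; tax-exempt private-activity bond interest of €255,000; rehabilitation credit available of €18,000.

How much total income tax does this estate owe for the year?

€170,760

Mainline income levy:
  €134,000 × 10% = €13,400
  €645,000 × 23% = €148,350
  €73,000 × 37% = €27,010
  → €188,760
  Less rehabilitation credit €18,000 → €170,760

Alternative minimum tax:
  Adjusted income: €852,000 + €19,000 + €255,000 = €1,126,000
  Exemption: 20% × (€1,126,000 − €575,000) = €110,200 ≥ €104,000, so the exemption is fully phased out
  Base: €1,126,000 − €0 = €1,126,000
  €1,126,000 × 15% = €168,900

€170,760 > €168,900, so the mainline income levy governs.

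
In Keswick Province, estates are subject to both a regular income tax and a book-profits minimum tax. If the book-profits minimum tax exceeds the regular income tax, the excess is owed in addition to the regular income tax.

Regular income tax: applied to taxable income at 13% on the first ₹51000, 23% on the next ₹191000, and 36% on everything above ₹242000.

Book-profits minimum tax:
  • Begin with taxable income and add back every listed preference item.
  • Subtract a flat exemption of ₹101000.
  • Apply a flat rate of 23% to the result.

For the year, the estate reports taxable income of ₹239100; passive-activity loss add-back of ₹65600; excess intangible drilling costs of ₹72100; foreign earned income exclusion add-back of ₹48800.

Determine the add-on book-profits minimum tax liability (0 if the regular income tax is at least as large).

₹24765

Regular income tax:
  ₹51000 × 13% = ₹6630
  ₹188100 × 23% = ₹43263
  → ₹49893

Book-profits minimum tax:
  Adjusted income: ₹239100 + ₹65600 + ₹72100 + ₹48800 = ₹425600
  Less exemption ₹101000 → base ₹324600
  ₹324600 × 23% = ₹74658

Excess of book-profits minimum tax over regular income tax: ₹74658 − ₹49893 = ₹24765.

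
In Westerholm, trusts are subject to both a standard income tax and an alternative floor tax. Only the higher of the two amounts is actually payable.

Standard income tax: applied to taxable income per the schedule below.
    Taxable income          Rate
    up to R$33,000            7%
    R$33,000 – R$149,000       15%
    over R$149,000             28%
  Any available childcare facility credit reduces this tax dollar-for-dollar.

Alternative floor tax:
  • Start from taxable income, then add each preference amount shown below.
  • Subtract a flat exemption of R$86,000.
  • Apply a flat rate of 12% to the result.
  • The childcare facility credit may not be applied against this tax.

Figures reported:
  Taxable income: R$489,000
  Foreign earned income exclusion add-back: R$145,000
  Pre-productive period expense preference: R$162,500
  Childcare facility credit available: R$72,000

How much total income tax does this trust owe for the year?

R$85,260

Alternative floor tax:
  Adjusted income: R$489,000 + R$145,000 + R$162,500 = R$796,500
  Less exemption R$86,000 → base R$710,500
  R$710,500 × 12% = R$85,260

Standard income tax:
  R$33,000 × 7% = R$2,310
  R$116,000 × 15% = R$17,400
  R$340,000 × 28% = R$95,200
  → R$114,910
  Less childcare facility credit R$72,000 → R$42,910

R$85,260 > R$42,910, so the alternative floor tax is the binding amount.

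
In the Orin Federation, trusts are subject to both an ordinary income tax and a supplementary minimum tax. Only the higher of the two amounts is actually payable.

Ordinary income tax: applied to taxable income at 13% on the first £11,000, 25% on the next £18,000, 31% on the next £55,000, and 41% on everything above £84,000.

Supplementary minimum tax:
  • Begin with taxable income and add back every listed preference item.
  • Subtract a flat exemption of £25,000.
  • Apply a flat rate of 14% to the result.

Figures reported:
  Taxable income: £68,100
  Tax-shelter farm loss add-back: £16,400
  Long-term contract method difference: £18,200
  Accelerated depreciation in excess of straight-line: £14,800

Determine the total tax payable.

£18,051

Supplementary minimum tax:
  Adjusted income: £68,100 + £16,400 + £18,200 + £14,800 = £117,500
  Less exemption £25,000 → base £92,500
  £92,500 × 14% = £12,950

Ordinary income tax:
  £11,000 × 13% = £1,430
  £18,000 × 25% = £4,500
  £39,100 × 31% = £12,121
  → £18,051

£18,051 > £12,950, so the ordinary income tax governs.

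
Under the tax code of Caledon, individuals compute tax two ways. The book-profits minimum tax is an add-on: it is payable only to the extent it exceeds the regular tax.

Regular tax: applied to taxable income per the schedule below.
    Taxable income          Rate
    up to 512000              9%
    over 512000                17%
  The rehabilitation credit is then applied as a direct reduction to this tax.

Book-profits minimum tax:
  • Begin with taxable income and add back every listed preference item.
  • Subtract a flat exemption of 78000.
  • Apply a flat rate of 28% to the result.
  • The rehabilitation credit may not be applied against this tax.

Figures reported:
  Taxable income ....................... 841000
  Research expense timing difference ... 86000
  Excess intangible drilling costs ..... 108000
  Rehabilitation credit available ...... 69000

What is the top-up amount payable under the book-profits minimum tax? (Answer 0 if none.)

234950

Book-profits minimum tax:
  Adjusted income: 841000 + 86000 + 108000 = 1035000
  Less exemption 78000 → base 957000
  957000 × 28% = 267960

Regular tax:
  512000 × 9% = 46080
  329000 × 17% = 55930
  → 102010
  Less rehabilitation credit 69000 → 33010

Excess of book-profits minimum tax over regular tax: 267960 − 33010 = 234950.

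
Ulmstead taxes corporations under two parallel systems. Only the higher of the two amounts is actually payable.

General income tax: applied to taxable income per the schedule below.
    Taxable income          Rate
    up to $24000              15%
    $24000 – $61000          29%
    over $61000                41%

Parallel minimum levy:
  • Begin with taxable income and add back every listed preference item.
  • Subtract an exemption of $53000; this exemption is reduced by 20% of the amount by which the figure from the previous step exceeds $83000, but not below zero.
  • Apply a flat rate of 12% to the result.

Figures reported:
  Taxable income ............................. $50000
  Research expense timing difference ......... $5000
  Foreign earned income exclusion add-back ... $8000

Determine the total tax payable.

$11140

Parallel minimum levy:
  Adjusted income: $50000 + $5000 + $8000 = $63000
  Exemption: $63000 ≤ $83000, so full $53000 applies
  Base: $63000 − $53000 = $10000
  $10000 × 12% = $1200

General income tax:
  $24000 × 15% = $3600
  $26000 × 29% = $7540
  → $11140

$11140 > $1200, so the general income tax governs.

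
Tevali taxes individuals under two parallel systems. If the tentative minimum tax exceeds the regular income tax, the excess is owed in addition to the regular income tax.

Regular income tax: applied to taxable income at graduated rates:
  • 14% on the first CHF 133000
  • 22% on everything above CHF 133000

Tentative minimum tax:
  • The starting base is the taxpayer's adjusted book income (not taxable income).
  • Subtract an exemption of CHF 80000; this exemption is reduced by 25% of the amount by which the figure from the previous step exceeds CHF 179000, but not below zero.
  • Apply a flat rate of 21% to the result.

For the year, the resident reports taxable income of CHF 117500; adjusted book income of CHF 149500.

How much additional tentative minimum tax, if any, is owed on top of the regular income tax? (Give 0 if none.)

Regular income tax:
  CHF 117500 × 14% = CHF 16450

Tentative minimum tax:
  Base (adjusted book income): CHF 149500
  Exemption: CHF 149500 ≤ CHF 179000, so full CHF 80000 applies
  Base: CHF 149500 − CHF 80000 = CHF 69500
  CHF 69500 × 21% = CHF 14595

CHF 14595 ≤ CHF 16450, so no add-on is due.

CHF 0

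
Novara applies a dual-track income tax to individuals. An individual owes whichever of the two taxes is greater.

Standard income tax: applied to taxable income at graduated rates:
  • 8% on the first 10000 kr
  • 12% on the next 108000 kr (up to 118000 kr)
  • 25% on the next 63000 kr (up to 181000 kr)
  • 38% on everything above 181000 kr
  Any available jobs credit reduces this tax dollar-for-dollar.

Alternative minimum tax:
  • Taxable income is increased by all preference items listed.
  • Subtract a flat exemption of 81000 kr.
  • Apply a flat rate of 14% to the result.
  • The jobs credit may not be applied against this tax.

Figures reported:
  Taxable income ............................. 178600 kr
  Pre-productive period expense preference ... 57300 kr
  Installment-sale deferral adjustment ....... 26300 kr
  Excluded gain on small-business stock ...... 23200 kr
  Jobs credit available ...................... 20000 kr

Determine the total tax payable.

Standard income tax:
  10000 kr × 8% = 800 kr
  108000 kr × 12% = 12960 kr
  60600 kr × 25% = 15150 kr
  → 28910 kr
  Less jobs credit 20000 kr → 8910 kr

Alternative minimum tax:
  Adjusted income: 178600 kr + 57300 kr + 26300 kr + 23200 kr = 285400 kr
  Less exemption 81000 kr → base 204400 kr
  204400 kr × 14% = 28616 kr

28616 kr > 8910 kr, so the alternative minimum tax is the binding amount.

28616 kr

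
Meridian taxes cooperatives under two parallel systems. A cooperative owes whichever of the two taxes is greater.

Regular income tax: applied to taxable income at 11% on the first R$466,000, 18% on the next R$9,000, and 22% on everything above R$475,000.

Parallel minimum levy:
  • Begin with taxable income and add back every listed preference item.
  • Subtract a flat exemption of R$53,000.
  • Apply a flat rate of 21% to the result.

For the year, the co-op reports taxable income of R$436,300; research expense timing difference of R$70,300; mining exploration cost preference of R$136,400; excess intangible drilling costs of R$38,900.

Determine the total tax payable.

R$132,069

Parallel minimum levy:
  Adjusted income: R$436,300 + R$70,300 + R$136,400 + R$38,900 = R$681,900
  Less exemption R$53,000 → base R$628,900
  R$628,900 × 21% = R$132,069

Regular income tax:
  R$436,300 × 11% = R$47,993

R$132,069 > R$47,993, so the parallel minimum levy is the binding amount.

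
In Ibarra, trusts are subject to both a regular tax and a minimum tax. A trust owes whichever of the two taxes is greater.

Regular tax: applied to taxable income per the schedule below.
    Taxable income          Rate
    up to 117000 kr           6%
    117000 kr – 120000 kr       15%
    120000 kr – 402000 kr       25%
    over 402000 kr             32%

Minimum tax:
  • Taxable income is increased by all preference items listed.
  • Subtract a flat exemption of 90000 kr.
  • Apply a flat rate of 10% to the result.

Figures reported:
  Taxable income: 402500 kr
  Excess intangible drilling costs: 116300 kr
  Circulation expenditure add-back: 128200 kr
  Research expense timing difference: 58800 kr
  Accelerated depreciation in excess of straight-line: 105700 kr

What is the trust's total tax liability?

Minimum tax:
  Adjusted income: 402500 kr + 116300 kr + 128200 kr + 58800 kr + 105700 kr = 811500 kr
  Less exemption 90000 kr → base 721500 kr
  721500 kr × 10% = 72150 kr

Regular tax:
  117000 kr × 6% = 7020 kr
  3000 kr × 15% = 450 kr
  282000 kr × 25% = 70500 kr
  500 kr × 32% = 160 kr
  → 78130 kr

78130 kr > 72150 kr, so the regular tax governs.

78130 kr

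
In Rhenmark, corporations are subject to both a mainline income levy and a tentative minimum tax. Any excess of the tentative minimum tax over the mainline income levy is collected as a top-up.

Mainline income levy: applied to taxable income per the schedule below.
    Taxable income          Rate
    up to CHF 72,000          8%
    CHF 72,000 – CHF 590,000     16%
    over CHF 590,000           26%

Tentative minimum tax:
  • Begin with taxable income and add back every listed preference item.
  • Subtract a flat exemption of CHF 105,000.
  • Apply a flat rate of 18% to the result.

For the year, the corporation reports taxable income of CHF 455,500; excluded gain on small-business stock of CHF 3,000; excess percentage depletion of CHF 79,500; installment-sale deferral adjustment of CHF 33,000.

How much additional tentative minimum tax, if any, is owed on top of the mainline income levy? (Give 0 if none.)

CHF 16,760

Tentative minimum tax:
  Adjusted income: CHF 455,500 + CHF 3,000 + CHF 79,500 + CHF 33,000 = CHF 571,000
  Less exemption CHF 105,000 → base CHF 466,000
  CHF 466,000 × 18% = CHF 83,880

Mainline income levy:
  CHF 72,000 × 8% = CHF 5,760
  CHF 383,500 × 16% = CHF 61,360
  → CHF 67,120

Excess of tentative minimum tax over mainline income levy: CHF 83,880 − CHF 67,120 = CHF 16,760.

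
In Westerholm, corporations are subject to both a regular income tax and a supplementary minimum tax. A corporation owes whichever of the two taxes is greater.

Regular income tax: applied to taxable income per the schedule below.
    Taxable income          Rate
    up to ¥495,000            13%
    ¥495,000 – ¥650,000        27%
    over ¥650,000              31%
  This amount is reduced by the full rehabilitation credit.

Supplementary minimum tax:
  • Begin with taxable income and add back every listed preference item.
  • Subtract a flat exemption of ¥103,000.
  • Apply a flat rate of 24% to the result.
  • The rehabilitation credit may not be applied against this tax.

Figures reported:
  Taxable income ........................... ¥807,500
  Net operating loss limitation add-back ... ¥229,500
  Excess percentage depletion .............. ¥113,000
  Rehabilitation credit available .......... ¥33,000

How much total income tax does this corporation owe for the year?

¥251,280

Regular income tax:
  ¥495,000 × 13% = ¥64,350
  ¥155,000 × 27% = ¥41,850
  ¥157,500 × 31% = ¥48,825
  → ¥155,025
  Less rehabilitation credit ¥33,000 → ¥122,025

Supplementary minimum tax:
  Adjusted income: ¥807,500 + ¥229,500 + ¥113,000 = ¥1,150,000
  Less exemption ¥103,000 → base ¥1,047,000
  ¥1,047,000 × 24% = ¥251,280

¥251,280 > ¥122,025, so the supplementary minimum tax is the binding amount.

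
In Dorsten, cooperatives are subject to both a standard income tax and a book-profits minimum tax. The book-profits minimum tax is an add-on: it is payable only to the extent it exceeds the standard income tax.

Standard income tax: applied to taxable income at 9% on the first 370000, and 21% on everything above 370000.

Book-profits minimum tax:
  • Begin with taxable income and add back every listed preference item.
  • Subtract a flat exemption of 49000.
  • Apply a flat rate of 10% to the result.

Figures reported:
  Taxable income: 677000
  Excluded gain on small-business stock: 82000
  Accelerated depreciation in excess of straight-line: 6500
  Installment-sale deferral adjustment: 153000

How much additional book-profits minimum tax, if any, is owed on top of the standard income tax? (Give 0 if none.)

0

Book-profits minimum tax:
  Adjusted income: 677000 + 82000 + 6500 + 153000 = 918500
  Less exemption 49000 → base 869500
  869500 × 10% = 86950

Standard income tax:
  370000 × 9% = 33300
  307000 × 21% = 64470
  → 97770

86950 ≤ 97770, so no add-on is due.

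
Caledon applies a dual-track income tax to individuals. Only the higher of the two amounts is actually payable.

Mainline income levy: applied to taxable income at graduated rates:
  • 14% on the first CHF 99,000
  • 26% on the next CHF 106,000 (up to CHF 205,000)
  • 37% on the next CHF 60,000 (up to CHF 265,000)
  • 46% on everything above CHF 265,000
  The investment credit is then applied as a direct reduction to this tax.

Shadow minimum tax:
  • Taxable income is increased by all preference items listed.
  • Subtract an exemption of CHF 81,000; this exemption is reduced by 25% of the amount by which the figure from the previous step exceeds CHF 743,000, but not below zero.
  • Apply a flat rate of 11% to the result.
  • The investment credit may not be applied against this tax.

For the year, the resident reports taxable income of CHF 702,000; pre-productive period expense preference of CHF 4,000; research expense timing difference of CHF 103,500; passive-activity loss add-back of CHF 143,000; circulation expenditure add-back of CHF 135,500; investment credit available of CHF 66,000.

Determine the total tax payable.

Mainline income levy:
  CHF 99,000 × 14% = CHF 13,860
  CHF 106,000 × 26% = CHF 27,560
  CHF 60,000 × 37% = CHF 22,200
  CHF 437,000 × 46% = CHF 201,020
  → CHF 264,640
  Less investment credit CHF 66,000 → CHF 198,640

Shadow minimum tax:
  Adjusted income: CHF 702,000 + CHF 4,000 + CHF 103,500 + CHF 143,000 + CHF 135,500 = CHF 1,088,000
  Exemption: 25% × (CHF 1,088,000 − CHF 743,000) = CHF 86,250 ≥ CHF 81,000, so the exemption is fully phased out
  Base: CHF 1,088,000 − CHF 0 = CHF 1,088,000
  CHF 1,088,000 × 11% = CHF 119,680

CHF 198,640 > CHF 119,680, so the mainline income levy governs.

CHF 198,640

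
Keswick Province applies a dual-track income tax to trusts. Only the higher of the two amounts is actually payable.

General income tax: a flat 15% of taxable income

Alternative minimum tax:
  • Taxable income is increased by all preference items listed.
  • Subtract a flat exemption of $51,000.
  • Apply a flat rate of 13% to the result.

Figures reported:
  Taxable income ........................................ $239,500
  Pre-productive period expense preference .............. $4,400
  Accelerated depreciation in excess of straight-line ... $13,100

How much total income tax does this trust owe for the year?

$35,925

Alternative minimum tax:
  Adjusted income: $239,500 + $4,400 + $13,100 = $257,000
  Less exemption $51,000 → base $206,000
  $206,000 × 13% = $26,780

General income tax:
  $239,500 × 15% = $35,925

$35,925 > $26,780, so the general income tax governs.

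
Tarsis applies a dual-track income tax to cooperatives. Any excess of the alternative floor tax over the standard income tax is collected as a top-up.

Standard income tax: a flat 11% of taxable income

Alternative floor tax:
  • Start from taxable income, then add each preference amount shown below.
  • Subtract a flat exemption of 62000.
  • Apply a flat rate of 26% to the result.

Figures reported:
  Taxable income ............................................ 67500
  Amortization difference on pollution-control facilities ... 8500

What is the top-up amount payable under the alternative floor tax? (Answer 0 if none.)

Alternative floor tax:
  Adjusted income: 67500 + 8500 = 76000
  Less exemption 62000 → base 14000
  14000 × 26% = 3640

Standard income tax:
  67500 × 11% = 7425

3640 ≤ 7425, so no add-on is due.

0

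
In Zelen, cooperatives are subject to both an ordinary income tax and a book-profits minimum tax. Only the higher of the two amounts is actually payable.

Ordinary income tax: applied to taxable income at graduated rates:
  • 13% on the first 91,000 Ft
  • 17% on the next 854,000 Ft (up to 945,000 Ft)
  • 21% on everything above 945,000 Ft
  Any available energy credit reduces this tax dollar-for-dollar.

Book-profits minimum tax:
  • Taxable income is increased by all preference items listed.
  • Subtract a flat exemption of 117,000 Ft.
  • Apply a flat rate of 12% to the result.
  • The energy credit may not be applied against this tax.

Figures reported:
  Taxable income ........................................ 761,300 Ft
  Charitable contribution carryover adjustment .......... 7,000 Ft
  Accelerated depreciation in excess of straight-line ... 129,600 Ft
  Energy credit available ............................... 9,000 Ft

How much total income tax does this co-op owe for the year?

116,781 Ft

Ordinary income tax:
  91,000 Ft × 13% = 11,830 Ft
  670,300 Ft × 17% = 113,951 Ft
  → 125,781 Ft
  Less energy credit 9,000 Ft → 116,781 Ft

Book-profits minimum tax:
  Adjusted income: 761,300 Ft + 7,000 Ft + 129,600 Ft = 897,900 Ft
  Less exemption 117,000 Ft → base 780,900 Ft
  780,900 Ft × 12% = 93,708 Ft

116,781 Ft > 93,708 Ft, so the ordinary income tax governs.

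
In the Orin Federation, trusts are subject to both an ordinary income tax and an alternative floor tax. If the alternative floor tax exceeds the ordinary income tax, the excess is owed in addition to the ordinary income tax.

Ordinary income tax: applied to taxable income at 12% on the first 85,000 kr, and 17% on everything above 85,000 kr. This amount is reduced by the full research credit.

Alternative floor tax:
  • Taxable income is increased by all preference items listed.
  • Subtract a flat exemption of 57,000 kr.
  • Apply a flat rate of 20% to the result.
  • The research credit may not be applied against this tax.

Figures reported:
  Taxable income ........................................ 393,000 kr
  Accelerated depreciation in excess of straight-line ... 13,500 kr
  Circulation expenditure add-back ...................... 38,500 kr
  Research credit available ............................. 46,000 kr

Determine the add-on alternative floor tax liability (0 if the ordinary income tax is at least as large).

61,040 kr

Alternative floor tax:
  Adjusted income: 393,000 kr + 13,500 kr + 38,500 kr = 445,000 kr
  Less exemption 57,000 kr → base 388,000 kr
  388,000 kr × 20% = 77,600 kr

Ordinary income tax:
  85,000 kr × 12% = 10,200 kr
  308,000 kr × 17% = 52,360 kr
  → 62,560 kr
  Less research credit 46,000 kr → 16,560 kr

Excess of alternative floor tax over ordinary income tax: 77,600 kr − 16,560 kr = 61,040 kr.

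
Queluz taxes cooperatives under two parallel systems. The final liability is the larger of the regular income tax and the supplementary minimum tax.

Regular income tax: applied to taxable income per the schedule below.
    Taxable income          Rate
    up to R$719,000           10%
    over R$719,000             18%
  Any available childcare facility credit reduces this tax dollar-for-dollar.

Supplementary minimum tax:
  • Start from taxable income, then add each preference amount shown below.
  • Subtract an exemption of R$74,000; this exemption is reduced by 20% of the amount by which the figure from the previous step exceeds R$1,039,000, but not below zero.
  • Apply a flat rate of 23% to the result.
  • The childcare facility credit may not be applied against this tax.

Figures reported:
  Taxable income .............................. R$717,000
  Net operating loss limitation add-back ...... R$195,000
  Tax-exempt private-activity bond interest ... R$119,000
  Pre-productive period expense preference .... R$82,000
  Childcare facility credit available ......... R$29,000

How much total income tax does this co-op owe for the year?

R$242,374

Regular income tax:
  R$717,000 × 10% = R$71,700
  Less childcare facility credit R$29,000 → R$42,700

Supplementary minimum tax:
  Adjusted income: R$717,000 + R$195,000 + R$119,000 + R$82,000 = R$1,113,000
  Exemption: R$74,000 − 20% × (R$1,113,000 − R$1,039,000) = R$74,000 − R$14,800 = R$59,200
  Base: R$1,113,000 − R$59,200 = R$1,053,800
  R$1,053,800 × 23% = R$242,374

R$242,374 > R$42,700, so the supplementary minimum tax is the binding amount.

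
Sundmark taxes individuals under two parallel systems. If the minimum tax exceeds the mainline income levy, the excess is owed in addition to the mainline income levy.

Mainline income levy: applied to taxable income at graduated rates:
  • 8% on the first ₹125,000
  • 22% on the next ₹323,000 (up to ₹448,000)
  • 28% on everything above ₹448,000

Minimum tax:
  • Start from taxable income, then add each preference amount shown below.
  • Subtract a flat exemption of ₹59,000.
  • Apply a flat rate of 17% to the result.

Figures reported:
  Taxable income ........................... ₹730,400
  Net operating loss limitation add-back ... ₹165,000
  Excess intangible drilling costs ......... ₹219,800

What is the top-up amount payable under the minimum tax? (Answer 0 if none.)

Minimum tax:
  Adjusted income: ₹730,400 + ₹165,000 + ₹219,800 = ₹1,115,200
  Less exemption ₹59,000 → base ₹1,056,200
  ₹1,056,200 × 17% = ₹179,554

Mainline income levy:
  ₹125,000 × 8% = ₹10,000
  ₹323,000 × 22% = ₹71,060
  ₹282,400 × 28% = ₹79,072
  → ₹160,132

Excess of minimum tax over mainline income levy: ₹179,554 − ₹160,132 = ₹19,422.

₹19,422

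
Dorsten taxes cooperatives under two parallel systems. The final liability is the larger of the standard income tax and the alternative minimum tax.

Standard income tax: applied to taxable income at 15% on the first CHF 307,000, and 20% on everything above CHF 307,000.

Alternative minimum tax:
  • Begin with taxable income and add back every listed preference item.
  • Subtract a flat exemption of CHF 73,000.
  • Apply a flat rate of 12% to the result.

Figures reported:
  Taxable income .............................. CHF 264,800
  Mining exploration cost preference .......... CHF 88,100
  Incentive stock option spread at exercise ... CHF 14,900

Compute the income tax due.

CHF 39,720

Standard income tax:
  CHF 264,800 × 15% = CHF 39,720

Alternative minimum tax:
  Adjusted income: CHF 264,800 + CHF 88,100 + CHF 14,900 = CHF 367,800
  Less exemption CHF 73,000 → base CHF 294,800
  CHF 294,800 × 12% = CHF 35,376

CHF 39,720 > CHF 35,376, so the standard income tax governs.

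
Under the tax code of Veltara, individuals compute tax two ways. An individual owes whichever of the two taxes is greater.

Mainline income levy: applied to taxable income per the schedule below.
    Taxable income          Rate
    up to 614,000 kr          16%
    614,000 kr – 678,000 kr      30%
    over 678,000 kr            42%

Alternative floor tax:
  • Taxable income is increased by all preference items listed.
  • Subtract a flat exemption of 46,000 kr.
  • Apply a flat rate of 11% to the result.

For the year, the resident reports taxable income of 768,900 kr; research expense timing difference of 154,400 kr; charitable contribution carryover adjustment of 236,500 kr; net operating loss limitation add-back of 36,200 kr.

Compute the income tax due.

Mainline income levy:
  614,000 kr × 16% = 98,240 kr
  64,000 kr × 30% = 19,200 kr
  90,900 kr × 42% = 38,178 kr
  → 155,618 kr

Alternative floor tax:
  Adjusted income: 768,900 kr + 154,400 kr + 236,500 kr + 36,200 kr = 1,196,000 kr
  Less exemption 46,000 kr → base 1,150,000 kr
  1,150,000 kr × 11% = 126,500 kr

155,618 kr > 126,500 kr, so the mainline income levy governs.

155,618 kr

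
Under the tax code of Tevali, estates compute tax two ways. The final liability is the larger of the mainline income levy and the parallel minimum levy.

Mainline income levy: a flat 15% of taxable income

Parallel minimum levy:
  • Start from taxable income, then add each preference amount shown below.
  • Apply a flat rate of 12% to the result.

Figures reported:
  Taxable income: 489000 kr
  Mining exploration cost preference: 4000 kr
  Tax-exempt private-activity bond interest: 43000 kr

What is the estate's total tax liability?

Mainline income levy:
  489000 kr × 15% = 73350 kr

Parallel minimum levy:
  Adjusted income: 489000 kr + 4000 kr + 43000 kr = 536000 kr
  536000 kr × 12% = 64320 kr

73350 kr > 64320 kr, so the mainline income levy governs.

73350 kr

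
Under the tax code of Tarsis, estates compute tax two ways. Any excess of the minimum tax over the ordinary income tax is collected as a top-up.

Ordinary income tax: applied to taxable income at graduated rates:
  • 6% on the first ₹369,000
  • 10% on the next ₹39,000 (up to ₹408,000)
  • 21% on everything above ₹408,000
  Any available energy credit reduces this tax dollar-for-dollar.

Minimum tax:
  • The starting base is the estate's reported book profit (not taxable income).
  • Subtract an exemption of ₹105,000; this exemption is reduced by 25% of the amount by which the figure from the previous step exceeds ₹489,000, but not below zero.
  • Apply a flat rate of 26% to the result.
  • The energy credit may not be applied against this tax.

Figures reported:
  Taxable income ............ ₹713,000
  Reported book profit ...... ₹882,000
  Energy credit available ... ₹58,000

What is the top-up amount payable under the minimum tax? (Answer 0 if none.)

₹195,475

Minimum tax:
  Base (reported book profit): ₹882,000
  Exemption: ₹105,000 − 25% × (₹882,000 − ₹489,000) = ₹105,000 − ₹98,250 = ₹6,750
  Base: ₹882,000 − ₹6,750 = ₹875,250
  ₹875,250 × 26% = ₹227,565

Ordinary income tax:
  ₹369,000 × 6% = ₹22,140
  ₹39,000 × 10% = ₹3,900
  ₹305,000 × 21% = ₹64,050
  → ₹90,090
  Less energy credit ₹58,000 → ₹32,090

Excess of minimum tax over ordinary income tax: ₹227,565 − ₹32,090 = ₹195,475.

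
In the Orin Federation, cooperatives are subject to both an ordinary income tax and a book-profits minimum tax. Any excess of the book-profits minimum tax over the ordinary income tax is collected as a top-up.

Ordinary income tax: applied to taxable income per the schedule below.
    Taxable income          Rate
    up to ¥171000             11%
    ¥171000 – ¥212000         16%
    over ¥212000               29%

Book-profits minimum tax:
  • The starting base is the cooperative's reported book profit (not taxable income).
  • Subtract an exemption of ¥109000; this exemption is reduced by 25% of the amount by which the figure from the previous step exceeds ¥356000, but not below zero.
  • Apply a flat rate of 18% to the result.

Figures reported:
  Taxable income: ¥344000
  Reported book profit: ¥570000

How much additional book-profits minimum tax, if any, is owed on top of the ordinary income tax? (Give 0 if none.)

Ordinary income tax:
  ¥171000 × 11% = ¥18810
  ¥41000 × 16% = ¥6560
  ¥132000 × 29% = ¥38280
  → ¥63650

Book-profits minimum tax:
  Base (reported book profit): ¥570000
  Exemption: ¥109000 − 25% × (¥570000 − ¥356000) = ¥109000 − ¥53500 = ¥55500
  Base: ¥570000 − ¥55500 = ¥514500
  ¥514500 × 18% = ¥92610

Excess of book-profits minimum tax over ordinary income tax: ¥92610 − ¥63650 = ¥28960.

¥28960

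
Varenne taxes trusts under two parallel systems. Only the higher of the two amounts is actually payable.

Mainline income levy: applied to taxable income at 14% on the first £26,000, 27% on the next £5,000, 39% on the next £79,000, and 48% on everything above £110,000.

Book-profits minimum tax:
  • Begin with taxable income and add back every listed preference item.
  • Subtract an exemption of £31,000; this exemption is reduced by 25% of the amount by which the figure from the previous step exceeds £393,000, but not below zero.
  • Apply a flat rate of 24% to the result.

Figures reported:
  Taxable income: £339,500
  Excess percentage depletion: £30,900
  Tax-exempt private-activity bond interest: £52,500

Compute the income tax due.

Book-profits minimum tax:
  Adjusted income: £339,500 + £30,900 + £52,500 = £422,900
  Exemption: £31,000 − 25% × (£422,900 − £393,000) = £31,000 − £7,475 = £23,525
  Base: £422,900 − £23,525 = £399,375
  £399,375 × 24% = £95,850

Mainline income levy:
  £26,000 × 14% = £3,640
  £5,000 × 27% = £1,350
  £79,000 × 39% = £30,810
  £229,500 × 48% = £110,160
  → £145,960

£145,960 > £95,850, so the mainline income levy governs.

£145,960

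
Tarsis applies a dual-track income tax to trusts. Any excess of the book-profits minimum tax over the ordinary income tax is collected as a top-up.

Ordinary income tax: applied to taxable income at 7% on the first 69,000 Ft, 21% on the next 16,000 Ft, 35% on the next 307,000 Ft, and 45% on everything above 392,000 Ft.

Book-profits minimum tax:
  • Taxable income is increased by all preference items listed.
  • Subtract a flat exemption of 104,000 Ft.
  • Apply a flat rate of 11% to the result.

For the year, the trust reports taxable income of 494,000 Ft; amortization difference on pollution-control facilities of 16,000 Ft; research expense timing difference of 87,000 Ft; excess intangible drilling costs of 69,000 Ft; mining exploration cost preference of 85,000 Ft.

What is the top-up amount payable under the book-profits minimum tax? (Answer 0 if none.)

0 Ft

Ordinary income tax:
  69,000 Ft × 7% = 4,830 Ft
  16,000 Ft × 21% = 3,360 Ft
  307,000 Ft × 35% = 107,450 Ft
  102,000 Ft × 45% = 45,900 Ft
  → 161,540 Ft

Book-profits minimum tax:
  Adjusted income: 494,000 Ft + 16,000 Ft + 87,000 Ft + 69,000 Ft + 85,000 Ft = 751,000 Ft
  Less exemption 104,000 Ft → base 647,000 Ft
  647,000 Ft × 11% = 71,170 Ft

71,170 Ft ≤ 161,540 Ft, so no add-on is due.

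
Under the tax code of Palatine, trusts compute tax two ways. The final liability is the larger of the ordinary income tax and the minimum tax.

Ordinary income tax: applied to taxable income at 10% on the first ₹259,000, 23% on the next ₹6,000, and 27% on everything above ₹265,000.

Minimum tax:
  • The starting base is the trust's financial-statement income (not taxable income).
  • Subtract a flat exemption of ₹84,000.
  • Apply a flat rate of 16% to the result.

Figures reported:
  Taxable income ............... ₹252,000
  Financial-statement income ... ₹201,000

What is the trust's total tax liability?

Minimum tax:
  Base (financial-statement income): ₹201,000
  Less exemption ₹84,000 → base ₹117,000
  ₹117,000 × 16% = ₹18,720

Ordinary income tax:
  ₹252,000 × 10% = ₹25,200

₹25,200 > ₹18,720, so the ordinary income tax governs.

₹25,200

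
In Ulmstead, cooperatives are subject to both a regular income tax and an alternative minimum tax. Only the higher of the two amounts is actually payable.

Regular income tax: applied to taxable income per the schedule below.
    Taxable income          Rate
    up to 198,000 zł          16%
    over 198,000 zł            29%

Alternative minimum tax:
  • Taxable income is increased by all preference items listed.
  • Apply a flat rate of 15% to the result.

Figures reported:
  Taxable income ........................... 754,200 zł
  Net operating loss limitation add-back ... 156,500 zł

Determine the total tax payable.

Regular income tax:
  198,000 zł × 16% = 31,680 zł
  556,200 zł × 29% = 161,298 zł
  → 192,978 zł

Alternative minimum tax:
  Adjusted income: 754,200 zł + 156,500 zł = 910,700 zł
  910,700 zł × 15% = 136,605 zł

192,978 zł > 136,605 zł, so the regular income tax governs.

192,978 zł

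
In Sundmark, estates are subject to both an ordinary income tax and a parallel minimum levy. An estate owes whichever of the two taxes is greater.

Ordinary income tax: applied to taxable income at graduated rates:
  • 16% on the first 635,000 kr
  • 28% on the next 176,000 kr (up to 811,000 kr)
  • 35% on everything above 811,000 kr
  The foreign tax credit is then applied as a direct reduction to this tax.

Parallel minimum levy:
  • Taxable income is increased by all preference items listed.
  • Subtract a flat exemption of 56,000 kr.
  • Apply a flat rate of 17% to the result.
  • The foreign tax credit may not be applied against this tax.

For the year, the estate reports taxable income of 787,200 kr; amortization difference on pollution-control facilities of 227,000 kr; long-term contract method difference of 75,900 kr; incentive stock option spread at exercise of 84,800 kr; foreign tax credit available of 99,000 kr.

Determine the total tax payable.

Ordinary income tax:
  635,000 kr × 16% = 101,600 kr
  152,200 kr × 28% = 42,616 kr
  → 144,216 kr
  Less foreign tax credit 99,000 kr → 45,216 kr

Parallel minimum levy:
  Adjusted income: 787,200 kr + 227,000 kr + 75,900 kr + 84,800 kr = 1,174,900 kr
  Less exemption 56,000 kr → base 1,118,900 kr
  1,118,900 kr × 17% = 190,213 kr

190,213 kr > 45,216 kr, so the parallel minimum levy is the binding amount.

190,213 kr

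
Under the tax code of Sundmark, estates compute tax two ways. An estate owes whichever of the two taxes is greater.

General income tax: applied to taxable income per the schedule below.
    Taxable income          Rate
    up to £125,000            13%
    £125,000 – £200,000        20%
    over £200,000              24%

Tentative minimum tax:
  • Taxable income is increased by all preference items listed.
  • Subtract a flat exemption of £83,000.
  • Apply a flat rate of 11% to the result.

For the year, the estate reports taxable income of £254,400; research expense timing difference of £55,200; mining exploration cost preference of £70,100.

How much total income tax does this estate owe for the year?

General income tax:
  £125,000 × 13% = £16,250
  £75,000 × 20% = £15,000
  £54,400 × 24% = £13,056
  → £44,306

Tentative minimum tax:
  Adjusted income: £254,400 + £55,200 + £70,100 = £379,700
  Less exemption £83,000 → base £296,700
  £296,700 × 11% = £32,637

£44,306 > £32,637, so the general income tax governs.

£44,306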